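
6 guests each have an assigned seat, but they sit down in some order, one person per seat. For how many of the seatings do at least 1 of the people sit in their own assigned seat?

455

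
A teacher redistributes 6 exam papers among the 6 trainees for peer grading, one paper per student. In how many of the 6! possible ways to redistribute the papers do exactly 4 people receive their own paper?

15

Choose which 4 of the 6 are fixed: C(6,4) = 15.
The remaining 2 must be deranged: !2 = 1.
Total: 15 × 1 = 15.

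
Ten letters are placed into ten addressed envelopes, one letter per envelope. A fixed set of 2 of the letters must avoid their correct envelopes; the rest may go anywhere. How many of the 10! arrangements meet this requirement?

2943360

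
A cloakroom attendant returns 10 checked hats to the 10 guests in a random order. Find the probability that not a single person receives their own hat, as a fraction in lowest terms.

16481/44800

Favorable outcomes: !10 = 1334961.
Total outcomes: 10! = 3628800.
Probability = 1334961/3628800 = 16481/44800.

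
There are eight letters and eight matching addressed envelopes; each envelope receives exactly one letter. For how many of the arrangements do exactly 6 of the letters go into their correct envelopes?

28

Choose which 6 of the 8 are fixed: C(8,6) = 28.
The remaining 2 must be deranged: !2 = 1.
Total: 28 × 1 = 28.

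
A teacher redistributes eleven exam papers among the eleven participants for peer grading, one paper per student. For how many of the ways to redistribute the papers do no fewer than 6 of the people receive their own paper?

# with exactly i fixed is C(11,i)·!(11-i); sum over i=6..11:
  i=6: C(11,6)·!5 = 462·44 = 20328
  i=7: C(11,7)·!4 = 330·9 = 2970
  i=8: C(11,8)·!3 = 165·2 = 330
  i=9: C(11,9)·!2 = 55·1 = 55
  i=10: C(11,10)·!1 = 11·0 = 0
  i=11: C(11,11)·!0 = 1·1 = 1
Total = 23684.

23684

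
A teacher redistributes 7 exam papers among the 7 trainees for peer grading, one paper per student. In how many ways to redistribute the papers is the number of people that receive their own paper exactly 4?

70

Pick the 4 fixed positions: C(7,4) = 35 ways.
The other 3 form a derangement: !3 = 2.
Total: 35 × 2 = 70.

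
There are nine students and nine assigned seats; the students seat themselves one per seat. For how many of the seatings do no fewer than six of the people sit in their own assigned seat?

205

Sum C(9,i)·!(9-i) for i = 6..9:
  i=6: C(9,6)·!3 = 84·2 = 168
  i=7: C(9,7)·!2 = 36·1 = 36
  i=8: C(9,8)·!1 = 9·0 = 0
  i=9: C(9,9)·!0 = 1·1 = 1
Total = 205.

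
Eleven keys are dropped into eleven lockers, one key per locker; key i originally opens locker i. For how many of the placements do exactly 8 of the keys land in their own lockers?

Choose which 8 of the 11 are fixed: C(11,8) = 165.
The remaining 3 must be deranged: !3 = 2.
Total: 165 × 2 = 330.

330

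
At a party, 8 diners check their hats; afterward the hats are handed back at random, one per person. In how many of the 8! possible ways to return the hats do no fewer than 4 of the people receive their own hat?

# with exactly i fixed is C(8,i)·!(8-i); sum over i=4..8:
  i=4: C(8,4)·!4 = 70·9 = 630
  i=5: C(8,5)·!3 = 56·2 = 112
  i=6: C(8,6)·!2 = 28·1 = 28
  i=7: C(8,7)·!1 = 8·0 = 0
  i=8: C(8,8)·!0 = 1·1 = 1
Total = 771.

771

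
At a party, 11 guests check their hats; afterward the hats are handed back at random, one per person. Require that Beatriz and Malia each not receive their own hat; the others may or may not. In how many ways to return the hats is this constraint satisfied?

Let A_j be the event that the j-th constrained one is fixed. By inclusion-exclusion over the 2 events:
Σ_{j=0}^{2} (-1)^j C(2,j)(11-j)!
= C(2,0)·11! - C(2,1)·10! + C(2,2)·9!
= 39916800 - 7257600 + 362880
= 33022080

33022080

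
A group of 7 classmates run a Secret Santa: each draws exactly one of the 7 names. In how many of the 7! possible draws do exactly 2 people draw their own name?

Choose which 2 of the 7 are fixed: C(7,2) = 21.
The remaining 5 must be deranged: !5 = 44.
Total: 21 × 44 = 924.

924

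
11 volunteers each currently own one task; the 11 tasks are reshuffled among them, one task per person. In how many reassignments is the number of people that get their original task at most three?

39158866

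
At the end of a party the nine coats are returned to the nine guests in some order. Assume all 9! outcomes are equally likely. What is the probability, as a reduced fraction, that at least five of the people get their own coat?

Favorable outcomes: Σ_{i≥5} C(9,i)·!(9-i) = 126·9 + 84·2 + 36·1 + 9·0 + 1·1 = 1339.
Total outcomes: 9! = 362880.
Probability = 1339/362880 = 1339/362880.

1339/362880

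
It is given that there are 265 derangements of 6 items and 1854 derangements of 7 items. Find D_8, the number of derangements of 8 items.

D_8 = (8-1)·(D_7 + D_6) = 7·(1854 + 265) = 7·2119 = 14833.

14833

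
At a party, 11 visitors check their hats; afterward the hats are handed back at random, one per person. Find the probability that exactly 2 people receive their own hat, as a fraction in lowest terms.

16687/90720

Favorable outcomes: C(11,2)·!9 = 55·133496 = 7342280.
Total outcomes: 11! = 39916800.
Probability = 7342280/39916800 = 16687/90720.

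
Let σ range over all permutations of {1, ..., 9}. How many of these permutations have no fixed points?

133496

The subfactorial !9 = [9!/e] (nearest integer).
9! = 362880, and 362880/e ≈ 133496.09, so !9 = 133496.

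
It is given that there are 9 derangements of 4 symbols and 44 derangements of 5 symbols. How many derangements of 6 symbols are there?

265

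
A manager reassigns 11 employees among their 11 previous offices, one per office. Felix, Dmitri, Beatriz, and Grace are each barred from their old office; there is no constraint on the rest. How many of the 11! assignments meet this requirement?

27422640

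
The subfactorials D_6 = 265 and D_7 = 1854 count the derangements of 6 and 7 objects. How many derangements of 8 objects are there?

14833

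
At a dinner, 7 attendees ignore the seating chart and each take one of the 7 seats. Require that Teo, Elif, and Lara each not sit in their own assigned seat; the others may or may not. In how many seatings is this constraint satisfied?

3216

Let A_j be the event that the j-th constrained one is fixed. By inclusion-exclusion over the 3 events:
Σ_{j=0}^{3} (-1)^j C(3,j)(7-j)!
= C(3,0)·7! - C(3,1)·6! + C(3,2)·5! - C(3,3)·4!
= 5040 - 2160 + 360 - 24
= 3216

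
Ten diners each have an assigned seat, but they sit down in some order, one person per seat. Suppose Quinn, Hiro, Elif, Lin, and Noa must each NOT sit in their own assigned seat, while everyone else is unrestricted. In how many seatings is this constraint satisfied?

2170680

Let A_j be the event that the j-th constrained one is fixed. By inclusion-exclusion over the 5 events:
Σ_{j=0}^{5} (-1)^j C(5,j)(10-j)!
= C(5,0)·10! - C(5,1)·9! + C(5,2)·8! - C(5,3)·7! + C(5,4)·6! - C(5,5)·5!
= 3628800 - 1814400 + 403200 - 50400 + 3600 - 120
= 2170680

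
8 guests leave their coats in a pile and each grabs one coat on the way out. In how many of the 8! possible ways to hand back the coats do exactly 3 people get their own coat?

2464

Pick the 3 fixed positions: C(8,3) = 56 ways.
The remaining 5 must be deranged: !5 = 44.
Total: 56 × 44 = 2464.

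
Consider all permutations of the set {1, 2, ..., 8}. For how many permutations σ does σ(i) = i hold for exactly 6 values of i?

28

Choose which 6 of the 8 are fixed: C(8,6) = 28.
The remaining 2 must be deranged: !2 = 1.
Total: 28 × 1 = 28.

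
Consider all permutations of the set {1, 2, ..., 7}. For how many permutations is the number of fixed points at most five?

5039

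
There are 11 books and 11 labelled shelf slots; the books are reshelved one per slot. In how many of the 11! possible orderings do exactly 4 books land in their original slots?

Pick the 4 fixed positions: C(11,4) = 330 ways.
The other 7 form a derangement: !7 = 1854.
Total: 330 × 1854 = 611820.

611820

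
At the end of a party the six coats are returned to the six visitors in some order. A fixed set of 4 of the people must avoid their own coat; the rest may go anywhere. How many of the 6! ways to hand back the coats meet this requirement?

362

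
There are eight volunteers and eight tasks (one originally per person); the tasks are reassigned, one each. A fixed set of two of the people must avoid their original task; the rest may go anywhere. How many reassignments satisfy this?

Let A_j be the event that the j-th constrained one is fixed. By inclusion-exclusion over the 2 events:
Σ_{j=0}^{2} (-1)^j C(2,j)(8-j)!
= C(2,0)·8! - C(2,1)·7! + C(2,2)·6!
= 40320 - 10080 + 720
= 30960

30960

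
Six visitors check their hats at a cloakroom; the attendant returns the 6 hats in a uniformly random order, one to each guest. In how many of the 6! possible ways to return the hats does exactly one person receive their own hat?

Pick the single fixed position: C(6,1) = 6 ways.
The other 5 form a derangement: !5 = 44.
Total: 6 × 44 = 264.

264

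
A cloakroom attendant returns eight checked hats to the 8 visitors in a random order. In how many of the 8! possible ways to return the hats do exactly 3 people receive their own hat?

2464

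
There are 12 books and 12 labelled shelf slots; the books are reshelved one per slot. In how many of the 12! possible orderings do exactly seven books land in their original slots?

34848

Choose which 7 of the 12 are fixed: C(12,7) = 792.
The other 5 form a derangement: !5 = 44.
Total: 792 × 44 = 34848.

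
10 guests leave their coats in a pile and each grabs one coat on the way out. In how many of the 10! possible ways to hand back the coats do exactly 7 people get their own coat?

Pick the 7 fixed positions: C(10,7) = 120 ways.
The other 3 form a derangement: !3 = 2.
Total: 120 × 2 = 240.

240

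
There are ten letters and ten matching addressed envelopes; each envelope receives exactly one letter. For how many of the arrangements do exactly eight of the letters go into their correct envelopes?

Choose which 8 of the 10 are fixed: C(10,8) = 45.
The remaining 2 must be deranged: !2 = 1.
Total: 45 × 1 = 45.

45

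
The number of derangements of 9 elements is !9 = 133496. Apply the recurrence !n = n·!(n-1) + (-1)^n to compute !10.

1334961

!10 = 10·133496 + 1 = 1334961.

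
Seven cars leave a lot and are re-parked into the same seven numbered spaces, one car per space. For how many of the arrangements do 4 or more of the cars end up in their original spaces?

92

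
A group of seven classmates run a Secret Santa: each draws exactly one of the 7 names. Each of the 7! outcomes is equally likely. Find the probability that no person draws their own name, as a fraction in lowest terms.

Favorable outcomes: !7 = 1854.
Total outcomes: 7! = 5040.
Probability = 1854/5040 = 103/280.

103/280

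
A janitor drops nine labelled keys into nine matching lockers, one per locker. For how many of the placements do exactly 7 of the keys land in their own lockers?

Choose which 7 of the 9 are fixed: C(9,7) = 36.
The remaining 2 must be deranged: !2 = 1.
Total: 36 × 1 = 36.

36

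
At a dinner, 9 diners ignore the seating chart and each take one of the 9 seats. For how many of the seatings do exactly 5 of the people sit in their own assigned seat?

Choose which 5 of the 9 are fixed: C(9,5) = 126.
The other 4 form a derangement: !4 = 9.
Total: 126 × 9 = 1134.

1134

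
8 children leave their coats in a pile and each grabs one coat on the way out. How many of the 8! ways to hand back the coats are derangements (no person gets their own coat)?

14833

By inclusion-exclusion, !8 = Σ (-1)^k · 8!/k! for k=0..8
= 8! - 8!/1! + 8!/2! - 8!/3! + 8!/4! - 8!/5! + 8!/6! - 8!/7! + 8!/8!
= 40320 - 40320 + 20160 - 6720 + 1680 - 336 + 56 - 8 + 1
= 14833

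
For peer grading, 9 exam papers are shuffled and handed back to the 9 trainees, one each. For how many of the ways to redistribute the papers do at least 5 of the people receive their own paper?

1339

Sum C(9,i)·!(9-i) for i = 5..9:
  i=5: C(9,5)·!4 = 126·9 = 1134
  i=6: C(9,6)·!3 = 84·2 = 168
  i=7: C(9,7)·!2 = 36·1 = 36
  i=8: C(9,8)·!1 = 9·0 = 0
  i=9: C(9,9)·!0 = 1·1 = 1
Total = 1339.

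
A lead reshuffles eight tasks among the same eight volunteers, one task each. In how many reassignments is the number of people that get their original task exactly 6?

28

Pick the 6 fixed positions: C(8,6) = 28 ways.
The other 2 form a derangement: !2 = 1.
Total: 28 × 1 = 28.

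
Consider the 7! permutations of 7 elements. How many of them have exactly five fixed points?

21

Pick the 5 fixed positions: C(7,5) = 21 ways.
The remaining 2 must be deranged: !2 = 1.
Total: 21 × 1 = 21.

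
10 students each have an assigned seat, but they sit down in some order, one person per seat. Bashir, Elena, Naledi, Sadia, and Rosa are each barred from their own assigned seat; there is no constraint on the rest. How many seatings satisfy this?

2170680

Inclusion-exclusion on the 5 forbidden self-matches:
Σ_{j=0}^{5} (-1)^j C(5,j)(10-j)!
= C(5,0)·10! - C(5,1)·9! + C(5,2)·8! - C(5,3)·7! + C(5,4)·6! - C(5,5)·5!
= 3628800 - 1814400 + 403200 - 50400 + 3600 - 120
= 2170680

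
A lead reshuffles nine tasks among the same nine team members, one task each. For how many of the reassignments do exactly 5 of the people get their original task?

1134

Choose which 5 of the 9 are fixed: C(9,5) = 126.
The remaining 4 must be deranged: !4 = 9.
Total: 126 × 9 = 1134.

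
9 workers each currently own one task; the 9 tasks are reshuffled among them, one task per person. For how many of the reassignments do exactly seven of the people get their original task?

36

Pick the 7 fixed positions: C(9,7) = 36 ways.
The other 2 form a derangement: !2 = 1.
Total: 36 × 1 = 36.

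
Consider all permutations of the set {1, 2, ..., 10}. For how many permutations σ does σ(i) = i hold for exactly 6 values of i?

1890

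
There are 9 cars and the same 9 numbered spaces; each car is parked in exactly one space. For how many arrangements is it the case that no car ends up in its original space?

133496

By inclusion-exclusion, !9 = Σ (-1)^k · 9!/k! for k=0..9
= 9! - 9!/1! + 9!/2! - 9!/3! + 9!/4! - 9!/5! + 9!/6! - 9!/7! + 9!/8! - 9!/9!
= 362880 - 362880 + 181440 - 60480 + 15120 - 3024 + 504 - 72 + 9 - 1
= 133496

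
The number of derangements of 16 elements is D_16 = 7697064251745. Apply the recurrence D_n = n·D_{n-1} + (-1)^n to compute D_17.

D_17 = 17·7697064251745 - 1 = 130850092279664.

130850092279664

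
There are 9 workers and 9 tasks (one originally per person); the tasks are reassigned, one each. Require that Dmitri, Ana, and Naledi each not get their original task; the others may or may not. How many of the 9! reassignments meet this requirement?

Inclusion-exclusion on the 3 forbidden self-matches:
Σ_{j=0}^{3} (-1)^j C(3,j)(9-j)!
= C(3,0)·9! - C(3,1)·8! + C(3,2)·7! - C(3,3)·6!
= 362880 - 120960 + 15120 - 720
= 256320

256320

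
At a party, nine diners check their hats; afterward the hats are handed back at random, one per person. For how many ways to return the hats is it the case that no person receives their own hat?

133496

The subfactorial !9 = [9!/e] (nearest integer).
9! = 362880, and 362880/e ≈ 133496.09, so !9 = 133496.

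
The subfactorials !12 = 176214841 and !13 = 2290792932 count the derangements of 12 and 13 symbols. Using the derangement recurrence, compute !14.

!14 = (14-1)·(!13 + !12) = 13·(2290792932 + 176214841) = 13·2467007773 = 32071101049.

32071101049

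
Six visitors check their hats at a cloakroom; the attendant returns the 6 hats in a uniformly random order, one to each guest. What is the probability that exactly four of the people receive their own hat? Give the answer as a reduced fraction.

1/48

Favorable outcomes: C(6,4)·!2 = 15·1 = 15.
Total outcomes: 6! = 720.
Probability = 15/720 = 1/48.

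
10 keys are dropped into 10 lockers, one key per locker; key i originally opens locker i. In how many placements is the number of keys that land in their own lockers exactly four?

Choose which 4 of the 10 are fixed: C(10,4) = 210.
The remaining 6 must be deranged: !6 = 265.
Total: 210 × 265 = 55650.

55650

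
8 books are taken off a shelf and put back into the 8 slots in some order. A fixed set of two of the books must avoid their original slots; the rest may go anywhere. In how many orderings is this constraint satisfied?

30960

Let A_j be the event that the j-th constrained one is fixed. By inclusion-exclusion over the 2 events:
Σ_{j=0}^{2} (-1)^j C(2,j)(8-j)!
= C(2,0)·8! - C(2,1)·7! + C(2,2)·6!
= 40320 - 10080 + 720
= 30960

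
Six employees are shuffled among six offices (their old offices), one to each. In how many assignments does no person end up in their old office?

The number of derangements of 6 is !6 = Σ_{k=0}^{6} (-1)^k·6!/k!
= 6! - 6!/1! + 6!/2! - 6!/3! + 6!/4! - 6!/5! + 6!/6!
= 720 - 720 + 360 - 120 + 30 - 6 + 1
= 265

265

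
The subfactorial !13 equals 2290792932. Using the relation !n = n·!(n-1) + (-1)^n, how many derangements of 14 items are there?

32071101049

!14 = 14·2290792932 + 1 = 32071101049.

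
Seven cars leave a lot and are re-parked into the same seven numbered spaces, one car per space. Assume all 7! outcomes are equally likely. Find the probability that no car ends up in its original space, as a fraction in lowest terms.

Favorable outcomes: !7 = 1854.
Total outcomes: 7! = 5040.
Probability = 1854/5040 = 103/280.

103/280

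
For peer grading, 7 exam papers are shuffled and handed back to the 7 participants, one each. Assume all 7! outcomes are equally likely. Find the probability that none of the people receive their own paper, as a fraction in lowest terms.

103/280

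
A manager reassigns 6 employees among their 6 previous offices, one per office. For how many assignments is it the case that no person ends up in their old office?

265

The number of derangements of 6 is !6 = Σ_{k=0}^{6} (-1)^k·6!/k!
= 6! - 6!/1! + 6!/2! - 6!/3! + 6!/4! - 6!/5! + 6!/6!
= 720 - 720 + 360 - 120 + 30 - 6 + 1
= 265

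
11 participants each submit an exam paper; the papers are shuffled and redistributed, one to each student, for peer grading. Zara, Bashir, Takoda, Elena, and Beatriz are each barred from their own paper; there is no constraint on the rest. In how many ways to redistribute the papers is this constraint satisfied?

25022880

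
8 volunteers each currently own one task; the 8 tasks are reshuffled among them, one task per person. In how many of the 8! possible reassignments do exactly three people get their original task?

2464

Pick the 3 fixed positions: C(8,3) = 56 ways.
The remaining 5 must be deranged: !5 = 44.
Total: 56 × 44 = 2464.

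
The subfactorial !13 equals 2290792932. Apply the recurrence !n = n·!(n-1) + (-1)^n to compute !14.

!14 = 14·2290792932 + 1 = 32071101049.

32071101049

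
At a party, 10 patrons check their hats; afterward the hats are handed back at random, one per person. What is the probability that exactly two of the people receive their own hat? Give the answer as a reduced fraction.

2119/11520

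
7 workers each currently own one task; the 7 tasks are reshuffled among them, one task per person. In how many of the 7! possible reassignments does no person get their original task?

1854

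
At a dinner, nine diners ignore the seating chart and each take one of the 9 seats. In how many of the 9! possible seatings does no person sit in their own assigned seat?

Recurrence: !9 = 8·(!8 + !7).
!9 = 8·(14833 + 1854) = 8·16687 = 133496

133496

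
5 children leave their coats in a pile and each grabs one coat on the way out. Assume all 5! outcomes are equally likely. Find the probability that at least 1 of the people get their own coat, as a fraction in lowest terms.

19/30

Favorable outcomes: Σ_{i≥1} C(5,i)·!(5-i) = 5·9 + 10·2 + 10·1 + 5·0 + 1·1 = 76.
Total outcomes: 5! = 120.
Probability = 76/120 = 19/30.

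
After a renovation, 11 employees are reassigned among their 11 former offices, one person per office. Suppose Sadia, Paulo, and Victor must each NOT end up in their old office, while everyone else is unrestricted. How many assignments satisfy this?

Inclusion-exclusion on the 3 forbidden self-matches:
Σ_{j=0}^{3} (-1)^j C(3,j)(11-j)!
= C(3,0)·11! - C(3,1)·10! + C(3,2)·9! - C(3,3)·8!
= 39916800 - 10886400 + 1088640 - 40320
= 30078720

30078720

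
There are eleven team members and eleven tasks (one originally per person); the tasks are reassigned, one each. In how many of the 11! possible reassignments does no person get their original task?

14684570

!11 is the nearest integer to 11!/e.
11! = 39916800, and 39916800/e ≈ 14684570.08, so !11 = 14684570.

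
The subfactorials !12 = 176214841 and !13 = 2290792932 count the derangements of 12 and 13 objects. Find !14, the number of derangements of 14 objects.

32071101049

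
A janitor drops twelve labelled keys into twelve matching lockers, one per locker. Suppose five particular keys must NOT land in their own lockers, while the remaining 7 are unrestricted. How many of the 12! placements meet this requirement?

312273360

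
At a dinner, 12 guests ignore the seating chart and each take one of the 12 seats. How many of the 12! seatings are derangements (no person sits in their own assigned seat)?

176214841

The subfactorial !12 = [12!/e] (nearest integer).
12! = 479001600, and 479001600/e ≈ 176214840.93, so !12 = 176214841.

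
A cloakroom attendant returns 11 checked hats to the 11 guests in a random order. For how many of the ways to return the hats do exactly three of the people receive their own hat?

Choose which 3 of the 11 are fixed: C(11,3) = 165.
The other 8 form a derangement: !8 = 14833.
Total: 165 × 14833 = 2447445.

2447445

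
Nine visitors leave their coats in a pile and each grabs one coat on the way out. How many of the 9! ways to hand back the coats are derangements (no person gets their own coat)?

By inclusion-exclusion, !9 = Σ (-1)^k · 9!/k! for k=0..9
= 9! - 9!/1! + 9!/2! - 9!/3! + 9!/4! - 9!/5! + 9!/6! - 9!/7! + 9!/8! - 9!/9!
= 362880 - 362880 + 181440 - 60480 + 15120 - 3024 + 504 - 72 + 9 - 1
= 133496

133496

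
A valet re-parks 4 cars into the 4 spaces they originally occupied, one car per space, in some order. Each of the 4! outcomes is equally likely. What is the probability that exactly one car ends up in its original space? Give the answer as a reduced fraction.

1/3

Favorable outcomes: C(4,1)·!3 = 4·2 = 8.
Total outcomes: 4! = 24.
Probability = 8/24 = 1/3.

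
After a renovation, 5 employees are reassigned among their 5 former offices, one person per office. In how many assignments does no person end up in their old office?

Recurrence: !5 = 4·(!4 + !3).
!5 = 4·(9 + 2) = 4·11 = 44

44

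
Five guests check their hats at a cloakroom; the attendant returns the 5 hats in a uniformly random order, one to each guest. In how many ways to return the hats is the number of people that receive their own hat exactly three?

Pick the 3 fixed positions: C(5,3) = 10 ways.
The other 2 form a derangement: !2 = 1.
Total: 10 × 1 = 10.

10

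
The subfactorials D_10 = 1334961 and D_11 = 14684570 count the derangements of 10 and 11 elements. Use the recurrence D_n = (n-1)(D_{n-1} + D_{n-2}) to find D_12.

D_12 = (12-1)·(D_11 + D_10) = 11·(14684570 + 1334961) = 11·16019531 = 176214841.

176214841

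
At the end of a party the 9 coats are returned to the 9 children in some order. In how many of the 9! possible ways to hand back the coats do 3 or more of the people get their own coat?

# with exactly i fixed is C(9,i)·!(9-i); sum over i=3..9:
  i=3: C(9,3)·!6 = 84·265 = 22260
  i=4: C(9,4)·!5 = 126·44 = 5544
  i=5: C(9,5)·!4 = 126·9 = 1134
  i=6: C(9,6)·!3 = 84·2 = 168
  i=7: C(9,7)·!2 = 36·1 = 36
  i=8: C(9,8)·!1 = 9·0 = 0
  i=9: C(9,9)·!0 = 1·1 = 1
Total = 29143.

29143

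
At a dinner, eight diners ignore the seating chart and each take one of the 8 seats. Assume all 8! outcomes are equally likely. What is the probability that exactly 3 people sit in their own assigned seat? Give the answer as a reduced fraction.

11/180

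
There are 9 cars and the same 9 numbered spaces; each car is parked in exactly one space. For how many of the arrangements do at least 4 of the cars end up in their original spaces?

Sum C(9,i)·!(9-i) for i = 4..9:
  i=4: C(9,4)·!5 = 126·44 = 5544
  i=5: C(9,5)·!4 = 126·9 = 1134
  i=6: C(9,6)·!3 = 84·2 = 168
  i=7: C(9,7)·!2 = 36·1 = 36
  i=8: C(9,8)·!1 = 9·0 = 0
  i=9: C(9,9)·!0 = 1·1 = 1
Total = 6883.

6883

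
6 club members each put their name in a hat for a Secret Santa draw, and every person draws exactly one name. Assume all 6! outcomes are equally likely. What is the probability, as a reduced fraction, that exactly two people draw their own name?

Favorable outcomes: C(6,2)·!4 = 15·9 = 135.
Total outcomes: 6! = 720.
Probability = 135/720 = 3/16.

3/16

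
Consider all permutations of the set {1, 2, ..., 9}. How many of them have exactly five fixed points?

1134

Choose which 5 of the 9 are fixed: C(9,5) = 126.
The other 4 form a derangement: !4 = 9.
Total: 126 × 9 = 1134.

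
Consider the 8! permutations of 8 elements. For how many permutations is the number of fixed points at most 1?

29665

Sum C(8,i)·!(8-i) for i = 0..1:
  i=0: C(8,0)·!8 = 1·14833 = 14833
  i=1: C(8,1)·!7 = 8·1854 = 14832
Total = 29665.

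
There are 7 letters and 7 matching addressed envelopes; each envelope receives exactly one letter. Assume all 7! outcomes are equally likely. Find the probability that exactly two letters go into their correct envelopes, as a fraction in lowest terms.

11/60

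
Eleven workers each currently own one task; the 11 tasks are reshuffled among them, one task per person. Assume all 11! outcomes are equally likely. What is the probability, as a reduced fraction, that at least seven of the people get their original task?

839/9979200

Favorable outcomes: Σ_{i≥7} C(11,i)·!(11-i) = 330·9 + 165·2 + 55·1 + 11·0 + 1·1 = 3356.
Total outcomes: 11! = 39916800.
Probability = 3356/39916800 = 839/9979200.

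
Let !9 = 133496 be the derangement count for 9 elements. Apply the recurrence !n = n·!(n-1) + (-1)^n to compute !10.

1334961

!10 = 10·133496 + 1 = 1334961.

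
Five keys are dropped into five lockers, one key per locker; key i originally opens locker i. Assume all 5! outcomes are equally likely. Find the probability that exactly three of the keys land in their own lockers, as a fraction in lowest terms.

Favorable outcomes: C(5,3)·!2 = 10·1 = 10.
Total outcomes: 5! = 120.
Probability = 10/120 = 1/12.

1/12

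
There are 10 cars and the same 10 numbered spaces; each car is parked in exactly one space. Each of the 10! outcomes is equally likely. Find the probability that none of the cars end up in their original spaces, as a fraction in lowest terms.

16481/44800

Favorable outcomes: !10 = 1334961.
Total outcomes: 10! = 3628800.
Probability = 1334961/3628800 = 16481/44800.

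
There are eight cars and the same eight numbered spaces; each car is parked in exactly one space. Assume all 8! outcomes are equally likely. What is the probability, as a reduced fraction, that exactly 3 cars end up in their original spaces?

11/180

Favorable outcomes: C(8,3)·!5 = 56·44 = 2464.
Total outcomes: 8! = 40320.
Probability = 2464/40320 = 11/180.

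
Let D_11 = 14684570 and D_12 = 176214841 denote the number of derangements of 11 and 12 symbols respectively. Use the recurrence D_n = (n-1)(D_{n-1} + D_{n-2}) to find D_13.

2290792932

D_13 = (13-1)·(D_12 + D_11) = 12·(176214841 + 14684570) = 12·190899411 = 2290792932.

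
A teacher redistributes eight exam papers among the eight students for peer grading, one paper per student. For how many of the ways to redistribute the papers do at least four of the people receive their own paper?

# with exactly i fixed is C(8,i)·!(8-i); sum over i=4..8:
  i=4: C(8,4)·!4 = 70·9 = 630
  i=5: C(8,5)·!3 = 56·2 = 112
  i=6: C(8,6)·!2 = 28·1 = 28
  i=7: C(8,7)·!1 = 8·0 = 0
  i=8: C(8,8)·!0 = 1·1 = 1
Total = 771.

771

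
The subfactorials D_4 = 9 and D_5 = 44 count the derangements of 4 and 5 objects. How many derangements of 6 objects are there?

D_6 = (6-1)·(D_5 + D_4) = 5·(44 + 9) = 5·53 = 265.

265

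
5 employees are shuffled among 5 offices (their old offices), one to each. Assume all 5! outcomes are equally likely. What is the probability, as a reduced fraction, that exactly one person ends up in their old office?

3/8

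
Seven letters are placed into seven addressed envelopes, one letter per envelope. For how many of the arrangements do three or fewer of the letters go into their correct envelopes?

Sum C(7,i)·!(7-i) for i = 0..3:
  i=0: C(7,0)·!7 = 1·1854 = 1854
  i=1: C(7,1)·!6 = 7·265 = 1855
  i=2: C(7,2)·!5 = 21·44 = 924
  i=3: C(7,3)·!4 = 35·9 = 315
Total = 4948.

4948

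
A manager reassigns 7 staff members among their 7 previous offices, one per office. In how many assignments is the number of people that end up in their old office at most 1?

3709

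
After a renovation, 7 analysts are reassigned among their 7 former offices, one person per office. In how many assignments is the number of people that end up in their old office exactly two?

924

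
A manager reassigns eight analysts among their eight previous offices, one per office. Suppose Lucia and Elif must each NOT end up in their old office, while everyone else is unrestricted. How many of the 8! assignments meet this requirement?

Let A_j be the event that the j-th constrained one is fixed. By inclusion-exclusion over the 2 events:
Σ_{j=0}^{2} (-1)^j C(2,j)(8-j)!
= C(2,0)·8! - C(2,1)·7! + C(2,2)·6!
= 40320 - 10080 + 720
= 30960

30960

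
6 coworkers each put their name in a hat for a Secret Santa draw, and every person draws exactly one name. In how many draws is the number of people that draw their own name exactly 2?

135

Pick the 2 fixed positions: C(6,2) = 15 ways.
The other 4 form a derangement: !4 = 9.
Total: 15 × 9 = 135.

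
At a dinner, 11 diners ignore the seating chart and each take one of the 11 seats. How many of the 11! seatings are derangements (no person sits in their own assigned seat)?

14684570

!11 = 11! · Σ_{k=0}^{11} (-1)^k/k!
= 11! - 11!/1! + 11!/2! - 11!/3! + 11!/4! - 11!/5! + 11!/6! - 11!/7! + 11!/8! - 11!/9! + 11!/10! - 11!/11!
= 39916800 - 39916800 + 19958400 - 6652800 + 1663200 - 332640 + 55440 - 7920 + 990 - 110 + 11 - 1
= 14684570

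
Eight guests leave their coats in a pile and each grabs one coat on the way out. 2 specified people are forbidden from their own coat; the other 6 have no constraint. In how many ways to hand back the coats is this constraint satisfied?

30960

Let A_j be the event that the j-th constrained one is fixed. By inclusion-exclusion over the 2 events:
Σ_{j=0}^{2} (-1)^j C(2,j)(8-j)!
= C(2,0)·8! - C(2,1)·7! + C(2,2)·6!
= 40320 - 10080 + 720
= 30960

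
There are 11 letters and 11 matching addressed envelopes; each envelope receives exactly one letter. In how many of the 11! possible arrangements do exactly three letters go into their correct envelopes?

2447445

Pick the 3 fixed positions: C(11,3) = 165 ways.
The other 8 form a derangement: !8 = 14833.
Total: 165 × 14833 = 2447445.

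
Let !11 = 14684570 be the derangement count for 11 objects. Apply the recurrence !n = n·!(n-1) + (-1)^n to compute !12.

176214841

!12 = 12·14684570 + 1 = 176214841.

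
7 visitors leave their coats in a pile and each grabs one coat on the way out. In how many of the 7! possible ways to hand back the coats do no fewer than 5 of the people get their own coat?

# with exactly i fixed is C(7,i)·!(7-i); sum over i=5..7:
  i=5: C(7,5)·!2 = 21·1 = 21
  i=6: C(7,6)·!1 = 7·0 = 0
  i=7: C(7,7)·!0 = 1·1 = 1
Total = 22.

22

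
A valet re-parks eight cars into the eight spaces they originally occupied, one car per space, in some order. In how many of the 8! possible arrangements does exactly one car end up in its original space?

14832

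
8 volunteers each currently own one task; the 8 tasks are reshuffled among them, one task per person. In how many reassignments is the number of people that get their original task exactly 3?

2464

Pick the 3 fixed positions: C(8,3) = 56 ways.
The remaining 5 must be deranged: !5 = 44.
Total: 56 × 44 = 2464.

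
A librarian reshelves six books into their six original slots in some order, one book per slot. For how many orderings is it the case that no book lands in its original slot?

The number of derangements of 6 is !6 = Σ_{k=0}^{6} (-1)^k·6!/k!
= 6! - 6!/1! + 6!/2! - 6!/3! + 6!/4! - 6!/5! + 6!/6!
= 720 - 720 + 360 - 120 + 30 - 6 + 1
= 265

265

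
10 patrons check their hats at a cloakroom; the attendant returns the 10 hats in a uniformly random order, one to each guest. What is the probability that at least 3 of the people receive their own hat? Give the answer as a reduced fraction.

145697/1814400

Favorable outcomes: Σ_{i≥3} C(10,i)·!(10-i) = 120·1854 + 210·265 + 252·44 + 210·9 + 120·2 + 45·1 + 10·0 + 1·1 = 291394.
Total outcomes: 10! = 3628800.
Probability = 291394/3628800 = 145697/1814400.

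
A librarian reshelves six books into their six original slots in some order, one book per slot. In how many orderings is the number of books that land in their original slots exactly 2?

135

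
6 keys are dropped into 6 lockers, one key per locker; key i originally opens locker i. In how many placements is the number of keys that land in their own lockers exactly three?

40

Choose which 3 of the 6 are fixed: C(6,3) = 20.
The other 3 form a derangement: !3 = 2.
Total: 20 × 2 = 40.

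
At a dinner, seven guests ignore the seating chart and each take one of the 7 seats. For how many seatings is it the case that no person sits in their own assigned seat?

Use !n = n·!(n-1) + (-1)^n.
!7 = 7·265 - 1 = 1854

1854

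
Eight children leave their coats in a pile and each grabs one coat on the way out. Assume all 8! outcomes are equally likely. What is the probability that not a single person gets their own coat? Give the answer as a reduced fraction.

2119/5760

Favorable outcomes: !8 = 14833.
Total outcomes: 8! = 40320.
Probability = 14833/40320 = 2119/5760.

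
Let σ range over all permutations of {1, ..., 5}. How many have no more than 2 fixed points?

109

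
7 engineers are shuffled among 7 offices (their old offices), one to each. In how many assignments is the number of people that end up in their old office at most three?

Sum C(7,i)·!(7-i) for i = 0..3:
  i=0: C(7,0)·!7 = 1·1854 = 1854
  i=1: C(7,1)·!6 = 7·265 = 1855
  i=2: C(7,2)·!5 = 21·44 = 924
  i=3: C(7,3)·!4 = 35·9 = 315
Total = 4948.

4948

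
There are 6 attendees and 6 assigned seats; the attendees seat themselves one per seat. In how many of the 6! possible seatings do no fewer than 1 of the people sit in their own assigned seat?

Sum C(6,i)·!(6-i) for i = 1..6:
  i=1: C(6,1)·!5 = 6·44 = 264
  i=2: C(6,2)·!4 = 15·9 = 135
  i=3: C(6,3)·!3 = 20·2 = 40
  i=4: C(6,4)·!2 = 15·1 = 15
  i=5: C(6,5)·!1 = 6·0 = 0
  i=6: C(6,6)·!0 = 1·1 = 1
Total = 455.

455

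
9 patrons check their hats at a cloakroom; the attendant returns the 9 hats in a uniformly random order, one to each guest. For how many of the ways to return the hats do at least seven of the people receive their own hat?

37

# with exactly i fixed is C(9,i)·!(9-i); sum over i=7..9:
  i=7: C(9,7)·!2 = 36·1 = 36
  i=8: C(9,8)·!1 = 9·0 = 0
  i=9: C(9,9)·!0 = 1·1 = 1
Total = 37.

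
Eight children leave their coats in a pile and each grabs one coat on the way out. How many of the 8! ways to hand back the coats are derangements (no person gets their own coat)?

14833

By inclusion-exclusion, !8 = Σ (-1)^k · 8!/k! for k=0..8
= 8! - 8!/1! + 8!/2! - 8!/3! + 8!/4! - 8!/5! + 8!/6! - 8!/7! + 8!/8!
= 40320 - 40320 + 20160 - 6720 + 1680 - 336 + 56 - 8 + 1
= 14833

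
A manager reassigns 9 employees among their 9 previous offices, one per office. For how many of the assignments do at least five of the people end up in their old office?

1339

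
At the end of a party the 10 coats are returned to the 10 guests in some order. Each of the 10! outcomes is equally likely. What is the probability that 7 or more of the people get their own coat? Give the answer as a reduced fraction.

Favorable outcomes: Σ_{i≥7} C(10,i)·!(10-i) = 120·2 + 45·1 + 10·0 + 1·1 = 286.
Total outcomes: 10! = 3628800.
Probability = 286/3628800 = 143/1814400.

143/1814400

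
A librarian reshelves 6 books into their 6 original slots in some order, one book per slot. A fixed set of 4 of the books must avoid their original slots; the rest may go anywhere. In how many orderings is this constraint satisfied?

Let A_j be the event that the j-th constrained one is fixed. By inclusion-exclusion over the 4 events:
Σ_{j=0}^{4} (-1)^j C(4,j)(6-j)!
= C(4,0)·6! - C(4,1)·5! + C(4,2)·4! - C(4,3)·3! + C(4,4)·2!
= 720 - 480 + 144 - 24 + 2
= 362

362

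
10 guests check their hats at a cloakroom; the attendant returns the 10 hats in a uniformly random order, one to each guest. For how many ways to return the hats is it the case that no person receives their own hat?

1334961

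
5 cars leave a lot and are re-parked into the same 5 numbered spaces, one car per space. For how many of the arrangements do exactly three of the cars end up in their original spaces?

10

Choose which 3 of the 5 are fixed: C(5,3) = 10.
The remaining 2 must be deranged: !2 = 1.
Total: 10 × 1 = 10.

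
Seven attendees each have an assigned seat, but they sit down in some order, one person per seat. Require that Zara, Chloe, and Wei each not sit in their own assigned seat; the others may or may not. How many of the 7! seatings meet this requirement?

Inclusion-exclusion on the 3 forbidden self-matches:
Σ_{j=0}^{3} (-1)^j C(3,j)(7-j)!
= C(3,0)·7! - C(3,1)·6! + C(3,2)·5! - C(3,3)·4!
= 5040 - 2160 + 360 - 24
= 3216

3216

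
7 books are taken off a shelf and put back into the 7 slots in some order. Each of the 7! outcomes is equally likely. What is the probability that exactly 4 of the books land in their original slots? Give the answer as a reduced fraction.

1/72

Favorable outcomes: C(7,4)·!3 = 35·2 = 70.
Total outcomes: 7! = 5040.
Probability = 70/5040 = 1/72.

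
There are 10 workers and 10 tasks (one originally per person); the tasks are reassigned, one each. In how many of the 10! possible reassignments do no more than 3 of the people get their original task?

3559886

Sum C(10,i)·!(10-i) for i = 0..3:
  i=0: C(10,0)·!10 = 1·1334961 = 1334961
  i=1: C(10,1)·!9 = 10·133496 = 1334960
  i=2: C(10,2)·!8 = 45·14833 = 667485
  i=3: C(10,3)·!7 = 120·1854 = 222480
Total = 3559886.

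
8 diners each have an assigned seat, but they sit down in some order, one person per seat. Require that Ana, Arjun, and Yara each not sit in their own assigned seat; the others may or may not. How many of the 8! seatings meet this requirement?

27240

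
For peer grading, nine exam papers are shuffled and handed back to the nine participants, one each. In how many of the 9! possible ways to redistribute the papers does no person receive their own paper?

!9 is the nearest integer to 9!/e.
9! = 362880, and 362880/e ≈ 133496.09, so !9 = 133496.

133496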